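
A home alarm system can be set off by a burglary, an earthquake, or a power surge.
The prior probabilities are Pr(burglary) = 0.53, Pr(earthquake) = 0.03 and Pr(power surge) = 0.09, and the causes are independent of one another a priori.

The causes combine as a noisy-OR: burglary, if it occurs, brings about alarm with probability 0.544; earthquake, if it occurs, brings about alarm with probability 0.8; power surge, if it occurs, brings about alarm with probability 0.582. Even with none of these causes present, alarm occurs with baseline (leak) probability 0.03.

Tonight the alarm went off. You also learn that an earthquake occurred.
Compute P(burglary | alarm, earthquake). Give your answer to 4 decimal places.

Under noisy-OR, P(alarm | causes) = 1 − (1−0.03)·∏(1−qᵢ) over the active causes.
P(alarm | earthquake) = 0.806*0.47*0.91 + 0.918908*0.47*0.09 + 0.911536*0.53*0.91 + 0.963022*0.53*0.09 = 0.344726 + 0.038870 + 0.439634 + 0.045936 = 0.869166
The burglary-present share is 0.439634 + 0.045936 = 0.485570.
P(burglary | alarm, earthquake) = 0.485570 / 0.869166 ≈ 0.5587

P(burglary | alarm, earthquake) ≈ 0.5587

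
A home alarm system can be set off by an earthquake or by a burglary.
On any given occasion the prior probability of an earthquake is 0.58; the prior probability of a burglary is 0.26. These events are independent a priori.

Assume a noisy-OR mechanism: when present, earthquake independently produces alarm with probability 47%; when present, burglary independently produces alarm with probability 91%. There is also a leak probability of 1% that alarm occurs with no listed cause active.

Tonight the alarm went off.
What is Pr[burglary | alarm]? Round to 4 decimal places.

Pr[burglary | alarm] ≈ 0.5400

Under noisy-OR, P(alarm | causes) = 1 − (1−0.01)·∏(1−qᵢ) over the active causes.
Weight on burglary=true, given the evidence: 0.099470 + 0.143679 = 0.243149
Denominator P(alarm): 0.01·0.42·0.74 + 0.9109·0.42·0.26 + 0.4753·0.58·0.74 + 0.952777·0.58·0.26 = 0.450256
P(burglary | alarm) = 0.243149/0.450256 ≈ 0.5400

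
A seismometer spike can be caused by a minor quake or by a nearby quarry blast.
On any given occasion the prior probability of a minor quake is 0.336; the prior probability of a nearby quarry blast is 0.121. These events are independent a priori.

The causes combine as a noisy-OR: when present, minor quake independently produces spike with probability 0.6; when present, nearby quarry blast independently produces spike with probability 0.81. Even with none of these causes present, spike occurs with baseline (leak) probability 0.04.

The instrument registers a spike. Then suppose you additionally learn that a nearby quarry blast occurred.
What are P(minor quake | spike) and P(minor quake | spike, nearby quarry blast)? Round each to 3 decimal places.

P(minor quake | spike) ≈ 0.712; P(minor quake | spike, nearby quarry blast) ≈ 0.365

Under noisy-OR, P(spike | causes) = 1 − (1−0.04)·∏(1−qᵢ) over the active causes.
Numerator (weight on configurations with minor quake): 0.181932 + 0.037690 = 0.219622
Normalizer over all consistent configurations: 0.04×0.664×0.879 + 0.8176×0.664×0.121 + 0.616×0.336×0.879 + 0.92704×0.336×0.121 = 0.308657
Posterior = 0.219622 / 0.308657 ≈ 0.712

With the extra evidence:
Enumerate both values of minor quake and weight by the priors:
  P(spike | nearby quarry blast) = 0.8176×0.664 + 0.92704×0.336
        = 0.542886 + 0.311485 = 0.854371
Keeping only the minor quake-present terms gives 0.311485, so
  P(minor quake | spike, nearby quarry blast) = 0.311485 / 0.854371 ≈ 0.365
The drop from 0.712 to 0.365 is the explaining-away (discounting) effect.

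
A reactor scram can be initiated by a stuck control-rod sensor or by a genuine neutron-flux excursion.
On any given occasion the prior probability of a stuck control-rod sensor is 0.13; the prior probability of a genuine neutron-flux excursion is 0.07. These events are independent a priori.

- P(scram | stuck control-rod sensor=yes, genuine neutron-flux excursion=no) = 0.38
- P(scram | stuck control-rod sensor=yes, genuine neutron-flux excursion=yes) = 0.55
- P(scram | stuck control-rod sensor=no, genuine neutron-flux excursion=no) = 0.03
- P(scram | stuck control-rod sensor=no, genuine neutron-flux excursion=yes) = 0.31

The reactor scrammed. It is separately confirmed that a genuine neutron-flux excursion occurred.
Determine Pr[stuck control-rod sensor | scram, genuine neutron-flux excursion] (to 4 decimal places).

P(scram | genuine neutron-flux excursion) = 0.31×0.87 + 0.55×0.13 = 0.269700 + 0.071500 = 0.341200
The stuck control-rod sensor-present share is 0.55×0.13 = 0.071500.
So P(stuck control-rod sensor | scram, genuine neutron-flux excursion) = 0.071500/0.341200 ≈ 0.2096.

Pr[stuck control-rod sensor | scram, genuine neutron-flux excursion] ≈ 0.2096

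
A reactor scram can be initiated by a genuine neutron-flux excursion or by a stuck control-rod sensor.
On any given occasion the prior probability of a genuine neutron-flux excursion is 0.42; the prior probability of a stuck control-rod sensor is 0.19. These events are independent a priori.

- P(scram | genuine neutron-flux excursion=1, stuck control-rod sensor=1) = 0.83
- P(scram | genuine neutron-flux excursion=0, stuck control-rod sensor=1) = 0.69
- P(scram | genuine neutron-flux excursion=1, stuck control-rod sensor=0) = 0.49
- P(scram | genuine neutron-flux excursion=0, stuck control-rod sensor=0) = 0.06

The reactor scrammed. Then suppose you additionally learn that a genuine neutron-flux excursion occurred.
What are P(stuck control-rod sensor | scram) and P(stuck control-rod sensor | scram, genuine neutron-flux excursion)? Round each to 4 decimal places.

By total probability over the 4 (genuine neutron-flux excursion, stuck control-rod sensor) configurations:
  P(scram) = 0.06·0.58·0.81 + 0.69·0.58·0.19 + 0.49·0.42·0.81 + 0.83·0.42·0.19
        = 0.028188 + 0.076038 + 0.166698 + 0.066234 = 0.337158
The terms with stuck control-rod sensor present sum to 0.142272, so
  P(stuck control-rod sensor | scram) = 0.142272 / 0.337158 ≈ 0.4220

Now condition on the additional information:
P(scram | genuine neutron-flux excursion) = 0.49·0.81 + 0.83·0.19 = 0.396900 + 0.157700 = 0.554600
Of this, 0.157700 comes from 0.83·0.19 (the stuck control-rod sensor=true cases).
P(stuck control-rod sensor | scram, genuine neutron-flux excursion) = 0.157700 / 0.554600 ≈ 0.2843

P(stuck control-rod sensor | scram) ≈ 0.4220; P(stuck control-rod sensor | scram, genuine neutron-flux excursion) ≈ 0.2843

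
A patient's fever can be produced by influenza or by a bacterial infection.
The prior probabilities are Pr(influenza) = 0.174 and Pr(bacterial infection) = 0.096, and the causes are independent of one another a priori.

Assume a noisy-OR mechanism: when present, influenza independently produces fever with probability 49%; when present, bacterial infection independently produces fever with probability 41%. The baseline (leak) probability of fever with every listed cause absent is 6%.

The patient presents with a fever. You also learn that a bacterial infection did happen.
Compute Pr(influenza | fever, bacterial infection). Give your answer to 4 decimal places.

Pr(influenza | fever, bacterial infection) ≈ 0.2533

Under noisy-OR, P(fever | causes) = 1 − (1−0.06)·∏(1−qᵢ) over the active causes.
Enumerate both values of influenza and weight by the priors:
  P(fever | bacterial infection) = 0.4454*0.826 + 0.717154*0.174
        = 0.367900 + 0.124785 = 0.492685
Configurations with influenza contribute 0.124785, so
  P(influenza | fever, bacterial infection) = 0.124785 / 0.492685 ≈ 0.2533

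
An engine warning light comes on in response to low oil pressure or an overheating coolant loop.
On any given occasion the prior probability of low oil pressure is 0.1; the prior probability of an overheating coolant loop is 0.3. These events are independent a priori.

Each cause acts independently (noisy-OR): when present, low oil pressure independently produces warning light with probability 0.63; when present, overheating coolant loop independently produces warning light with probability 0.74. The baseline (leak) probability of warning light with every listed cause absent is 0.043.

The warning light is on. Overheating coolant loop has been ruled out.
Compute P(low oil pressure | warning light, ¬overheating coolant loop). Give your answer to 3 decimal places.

Under noisy-OR, P(warning light | causes) = 1 − (1−0.043)·∏(1−qᵢ) over the active causes.
Weight on low oil pressure=true, given the evidence: 0.64591*0.1 = 0.064591
The normalizing constant is 0.043*0.9 + 0.64591*0.1 = 0.103291
Posterior = 0.064591 / 0.103291 ≈ 0.625

P(low oil pressure | warning light, ¬overheating coolant loop) ≈ 0.625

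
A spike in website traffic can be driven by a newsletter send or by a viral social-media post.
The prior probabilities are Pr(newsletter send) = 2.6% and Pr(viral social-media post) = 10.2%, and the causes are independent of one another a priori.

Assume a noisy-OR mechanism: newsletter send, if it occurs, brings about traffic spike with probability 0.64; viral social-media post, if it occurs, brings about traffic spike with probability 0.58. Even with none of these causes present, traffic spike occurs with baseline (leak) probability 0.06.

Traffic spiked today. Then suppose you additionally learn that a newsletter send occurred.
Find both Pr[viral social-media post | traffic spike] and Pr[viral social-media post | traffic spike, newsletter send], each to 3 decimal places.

Under noisy-OR, P(traffic spike | causes) = 1 − (1−0.06)·∏(1−qᵢ) over the active causes.
Sum P(traffic spike|·) weighted by the priors over the 4 (newsletter send, viral social-media post) configurations:
  P(traffic spike) = 0.06·0.974·0.898 + 0.6052·0.974·0.102 + 0.6616·0.026·0.898 + 0.857872·0.026·0.102
        = 0.052479 + 0.060125 + 0.015447 + 0.002275 = 0.130326
Configurations with viral social-media post contribute 0.062400, so
  P(viral social-media post | traffic spike) = 0.062400 / 0.130326 ≈ 0.479

Now condition on the additional information:
P(traffic spike | newsletter send) = 0.6616×0.898 + 0.857872×0.102 = 0.594117 + 0.087503 = 0.681620
The viral social-media post-present share is 0.857872×0.102 = 0.087503.
Hence the posterior is 0.087503/0.681620 ≈ 0.128.

Pr[viral social-media post | traffic spike] ≈ 0.479; Pr[viral social-media post | traffic spike, newsletter send] ≈ 0.128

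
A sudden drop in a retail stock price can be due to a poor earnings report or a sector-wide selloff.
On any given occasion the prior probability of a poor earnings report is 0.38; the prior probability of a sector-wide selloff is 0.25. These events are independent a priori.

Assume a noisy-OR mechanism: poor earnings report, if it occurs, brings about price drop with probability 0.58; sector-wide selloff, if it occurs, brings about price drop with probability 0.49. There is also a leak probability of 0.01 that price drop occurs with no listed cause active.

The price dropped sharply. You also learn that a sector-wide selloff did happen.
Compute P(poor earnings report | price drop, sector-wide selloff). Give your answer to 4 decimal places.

P(poor earnings report | price drop, sector-wide selloff) ≈ 0.4938

Under noisy-OR, P(price drop | causes) = 1 − (1−0.01)·∏(1−qᵢ) over the active causes.
Enumerate both values of poor earnings report and weight by the priors:
  P(price drop | sector-wide selloff) = 0.4951*0.62 + 0.787942*0.38
        = 0.306962 + 0.299418 = 0.606380
The terms with poor earnings report present sum to 0.299418, so
  P(poor earnings report | price drop, sector-wide selloff) = 0.299418 / 0.606380 ≈ 0.4938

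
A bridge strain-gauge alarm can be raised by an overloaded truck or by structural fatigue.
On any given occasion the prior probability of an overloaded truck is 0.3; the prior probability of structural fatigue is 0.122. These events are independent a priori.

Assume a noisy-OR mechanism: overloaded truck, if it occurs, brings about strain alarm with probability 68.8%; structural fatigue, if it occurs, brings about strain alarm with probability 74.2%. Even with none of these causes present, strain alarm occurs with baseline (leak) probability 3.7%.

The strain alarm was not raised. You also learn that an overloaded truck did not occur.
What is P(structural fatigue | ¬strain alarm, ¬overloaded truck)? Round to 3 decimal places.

Under noisy-OR, P(strain alarm | causes) = 1 − (1−0.037)·∏(1−qᵢ) over the active causes.
Sum P(¬strain alarm|·) weighted by the priors over both values of structural fatigue:
  P(¬strain alarm | ¬overloaded truck) = 0.963·0.878 + 0.248454·0.122
        = 0.845514 + 0.030311 = 0.875825
Keeping only the structural fatigue-present terms gives 0.030311, so
  P(structural fatigue | ¬strain alarm, ¬overloaded truck) = 0.030311 / 0.875825 ≈ 0.035

P(structural fatigue | ¬strain alarm, ¬overloaded truck) ≈ 0.035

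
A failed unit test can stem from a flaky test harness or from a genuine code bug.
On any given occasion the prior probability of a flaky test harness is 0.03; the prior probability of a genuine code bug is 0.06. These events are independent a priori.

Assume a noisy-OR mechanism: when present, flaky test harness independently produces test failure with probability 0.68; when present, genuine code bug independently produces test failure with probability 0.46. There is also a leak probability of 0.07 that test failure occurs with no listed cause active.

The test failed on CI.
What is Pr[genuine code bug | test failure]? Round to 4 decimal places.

Pr[genuine code bug | test failure] ≈ 0.2671

Under noisy-OR, P(test failure | causes) = 1 − (1−0.07)·∏(1−qᵢ) over the active causes.
P(test failure) = 0.07*0.97*0.94 + 0.4978*0.97*0.06 + 0.7024*0.03*0.94 + 0.839296*0.03*0.06 = 0.063826 + 0.028972 + 0.019808 + 0.001511 = 0.114117
Of this, 0.030483 comes from 0.028972 + 0.001511 (the genuine code bug=true cases).
P(genuine code bug | test failure) = 0.030483 / 0.114117 ≈ 0.2671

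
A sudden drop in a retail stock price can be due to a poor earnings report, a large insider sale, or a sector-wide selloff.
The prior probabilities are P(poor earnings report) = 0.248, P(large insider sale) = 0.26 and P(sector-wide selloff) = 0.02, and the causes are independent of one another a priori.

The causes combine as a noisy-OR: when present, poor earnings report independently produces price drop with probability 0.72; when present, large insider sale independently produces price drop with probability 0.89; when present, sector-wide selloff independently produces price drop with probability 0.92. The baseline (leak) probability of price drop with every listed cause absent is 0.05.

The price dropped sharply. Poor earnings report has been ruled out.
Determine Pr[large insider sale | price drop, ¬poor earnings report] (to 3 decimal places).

Under noisy-OR, P(price drop | causes) = 1 − (1−0.05)·∏(1−qᵢ) over the active causes.
Numerator (weight on configurations with large insider sale): 0.228173 + 0.005157 = 0.233330
Normalizer over all consistent configurations: 0.05×0.74×0.98 + 0.924×0.74×0.02 + 0.8955×0.26×0.98 + 0.99164×0.26×0.02 = 0.283265
Posterior = 0.233330 / 0.283265 ≈ 0.824

Pr[large insider sale | price drop, ¬poor earnings report] ≈ 0.824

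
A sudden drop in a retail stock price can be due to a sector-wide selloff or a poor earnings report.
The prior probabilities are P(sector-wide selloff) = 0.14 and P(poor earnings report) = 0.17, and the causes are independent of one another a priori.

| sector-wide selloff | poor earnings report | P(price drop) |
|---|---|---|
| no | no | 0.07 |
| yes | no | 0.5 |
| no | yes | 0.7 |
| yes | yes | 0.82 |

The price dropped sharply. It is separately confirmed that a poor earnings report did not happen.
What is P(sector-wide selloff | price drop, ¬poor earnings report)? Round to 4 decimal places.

P(price drop | ¬poor earnings report) = 0.07·0.86 + 0.5·0.14 = 0.060200 + 0.070000 = 0.130200
The sector-wide selloff-present share is 0.5·0.14 = 0.070000.
So P(sector-wide selloff | price drop, ¬poor earnings report) = 0.070000/0.130200 ≈ 0.5376.

P(sector-wide selloff | price drop, ¬poor earnings report) ≈ 0.5376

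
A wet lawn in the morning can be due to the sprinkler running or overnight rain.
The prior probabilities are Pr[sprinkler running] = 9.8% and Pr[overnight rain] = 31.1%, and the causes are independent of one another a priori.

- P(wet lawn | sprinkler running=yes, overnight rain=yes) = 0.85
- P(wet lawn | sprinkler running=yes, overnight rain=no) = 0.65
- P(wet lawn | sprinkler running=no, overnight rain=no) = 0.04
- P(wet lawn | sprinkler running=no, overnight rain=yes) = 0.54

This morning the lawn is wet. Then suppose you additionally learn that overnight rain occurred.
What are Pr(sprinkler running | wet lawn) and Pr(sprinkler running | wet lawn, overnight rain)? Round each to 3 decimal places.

Pr(sprinkler running | wet lawn) ≈ 0.284; Pr(sprinkler running | wet lawn, overnight rain) ≈ 0.146

P(wet lawn) = 0.04·0.902·0.689 + 0.54·0.902·0.311 + 0.65·0.098·0.689 + 0.85·0.098·0.311 = 0.024859 + 0.151482 + 0.043889 + 0.025906 = 0.246136
Of this, 0.069795 comes from 0.043889 + 0.025906 (the sprinkler running=true cases).
Hence the posterior is 0.069795/0.246136 ≈ 0.284.

With the extra evidence:
P(wet lawn | overnight rain) = 0.54·0.902 + 0.85·0.098 = 0.487080 + 0.083300 = 0.570380
The sprinkler running-present share is 0.85·0.098 = 0.083300.
Hence the posterior is 0.083300/0.570380 ≈ 0.146.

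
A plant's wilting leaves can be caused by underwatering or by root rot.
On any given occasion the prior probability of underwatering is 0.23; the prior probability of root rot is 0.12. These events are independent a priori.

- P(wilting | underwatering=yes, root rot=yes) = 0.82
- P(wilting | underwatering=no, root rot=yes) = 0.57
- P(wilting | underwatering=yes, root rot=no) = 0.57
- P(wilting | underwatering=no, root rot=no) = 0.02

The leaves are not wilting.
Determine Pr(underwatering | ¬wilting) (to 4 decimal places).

Pr(underwatering | ¬wilting) ≈ 0.1156

Weight on underwatering=true, given the evidence: 0.087032 + 0.004968 = 0.092000
Normalizer over all consistent configurations: 0.98·0.77·0.88 + 0.43·0.77·0.12 + 0.43·0.23·0.88 + 0.18·0.23·0.12 = 0.795780
Posterior = 0.092000 / 0.795780 ≈ 0.1156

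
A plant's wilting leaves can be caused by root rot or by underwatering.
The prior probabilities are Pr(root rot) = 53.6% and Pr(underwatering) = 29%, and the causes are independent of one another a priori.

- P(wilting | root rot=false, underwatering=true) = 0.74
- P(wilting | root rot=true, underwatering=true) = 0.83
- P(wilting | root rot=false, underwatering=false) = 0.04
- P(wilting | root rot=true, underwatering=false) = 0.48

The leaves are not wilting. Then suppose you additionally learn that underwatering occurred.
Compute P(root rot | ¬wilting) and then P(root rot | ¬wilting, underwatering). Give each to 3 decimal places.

Enumerate the 4 (root rot, underwatering) configurations and weight by the priors:
  P(¬wilting) = 0.96×0.464×0.71 + 0.26×0.464×0.29 + 0.52×0.536×0.71 + 0.17×0.536×0.29
        = 0.316262 + 0.034986 + 0.197891 + 0.026425 = 0.575564
Keeping only the root rot-present terms gives 0.224316, so
  P(root rot | ¬wilting) = 0.224316 / 0.575564 ≈ 0.390

Now condition on the additional information:
P(¬wilting | underwatering) = 0.26·0.464 + 0.17·0.536 = 0.120640 + 0.091120 = 0.211760
Restricting to configurations with root rot present: 0.17·0.536 = 0.091120.
P(root rot | ¬wilting, underwatering) = 0.091120 / 0.211760 ≈ 0.430

P(root rot | ¬wilting) ≈ 0.390; P(root rot | ¬wilting, underwatering) ≈ 0.430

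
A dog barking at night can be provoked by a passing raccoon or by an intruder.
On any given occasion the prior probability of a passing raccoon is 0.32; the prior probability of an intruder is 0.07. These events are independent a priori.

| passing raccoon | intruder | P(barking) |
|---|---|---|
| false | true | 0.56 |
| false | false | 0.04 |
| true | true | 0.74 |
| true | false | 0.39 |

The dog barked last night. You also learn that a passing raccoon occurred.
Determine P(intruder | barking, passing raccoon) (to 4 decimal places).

P(barking | passing raccoon) = 0.39×0.93 + 0.74×0.07 = 0.362700 + 0.051800 = 0.414500
Restricting to configurations with intruder present: 0.74×0.07 = 0.051800.
P(intruder | barking, passing raccoon) = 0.051800 / 0.414500 ≈ 0.1250

P(intruder | barking, passing raccoon) ≈ 0.1250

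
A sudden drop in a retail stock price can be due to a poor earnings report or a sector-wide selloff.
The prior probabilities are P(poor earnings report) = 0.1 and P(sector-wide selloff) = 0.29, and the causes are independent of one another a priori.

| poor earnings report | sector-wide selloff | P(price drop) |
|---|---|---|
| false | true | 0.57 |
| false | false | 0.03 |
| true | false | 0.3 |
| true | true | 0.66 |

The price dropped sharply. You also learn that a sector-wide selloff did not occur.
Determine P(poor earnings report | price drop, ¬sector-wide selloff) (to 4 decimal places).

Sum P(price drop|·) weighted by the priors over both values of poor earnings report:
  P(price drop | ¬sector-wide selloff) = 0.03×0.9 + 0.3×0.1
        = 0.027000 + 0.030000 = 0.057000
Configurations with poor earnings report contribute 0.030000, so
  P(poor earnings report | price drop, ¬sector-wide selloff) = 0.030000 / 0.057000 ≈ 0.5263

P(poor earnings report | price drop, ¬sector-wide selloff) ≈ 0.5263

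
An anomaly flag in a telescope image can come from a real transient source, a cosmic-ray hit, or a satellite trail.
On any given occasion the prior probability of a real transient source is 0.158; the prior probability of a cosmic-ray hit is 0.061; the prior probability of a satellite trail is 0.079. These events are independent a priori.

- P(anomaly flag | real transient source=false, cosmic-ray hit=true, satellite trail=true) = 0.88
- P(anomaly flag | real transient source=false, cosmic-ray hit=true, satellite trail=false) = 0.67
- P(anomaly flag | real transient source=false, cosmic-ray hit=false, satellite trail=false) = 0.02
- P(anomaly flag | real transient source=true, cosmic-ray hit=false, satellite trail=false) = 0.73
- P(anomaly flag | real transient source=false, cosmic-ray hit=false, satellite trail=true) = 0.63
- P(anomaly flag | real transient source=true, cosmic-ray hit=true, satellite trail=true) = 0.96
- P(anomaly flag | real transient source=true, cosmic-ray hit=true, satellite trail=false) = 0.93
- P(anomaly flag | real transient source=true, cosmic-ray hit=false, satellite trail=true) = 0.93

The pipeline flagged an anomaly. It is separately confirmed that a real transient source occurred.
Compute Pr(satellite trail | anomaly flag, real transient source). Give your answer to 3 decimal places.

Pr(satellite trail | anomaly flag, real transient source) ≈ 0.097

Sum P(anomaly flag|·) weighted by the priors over the 4 (cosmic-ray hit, satellite trail) configurations:
  P(anomaly flag | real transient source) = 0.73×0.939×0.921 + 0.93×0.939×0.079 + 0.93×0.061×0.921 + 0.96×0.061×0.079
        = 0.631318 + 0.068988 + 0.052248 + 0.004626 = 0.757180
Keeping only the satellite trail-present terms gives 0.073614, so
  P(satellite trail | anomaly flag, real transient source) = 0.073614 / 0.757180 ≈ 0.097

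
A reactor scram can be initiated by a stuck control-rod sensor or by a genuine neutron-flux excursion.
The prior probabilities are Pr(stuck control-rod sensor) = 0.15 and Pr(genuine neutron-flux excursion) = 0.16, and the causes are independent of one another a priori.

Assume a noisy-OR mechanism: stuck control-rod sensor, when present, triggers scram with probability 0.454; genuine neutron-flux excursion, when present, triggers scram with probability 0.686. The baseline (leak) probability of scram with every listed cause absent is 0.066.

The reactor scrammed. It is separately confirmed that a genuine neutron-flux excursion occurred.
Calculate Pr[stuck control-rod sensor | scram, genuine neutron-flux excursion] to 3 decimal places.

Pr[stuck control-rod sensor | scram, genuine neutron-flux excursion] ≈ 0.173

Under noisy-OR, P(scram | causes) = 1 − (1−0.066)·∏(1−qᵢ) over the active causes.
P(scram | genuine neutron-flux excursion) = 0.706724*0.85 + 0.839871*0.15 = 0.600715 + 0.125981 = 0.726696
Of this, 0.125981 comes from 0.839871*0.15 (the stuck control-rod sensor=true cases).
Hence the posterior is 0.125981/0.726696 ≈ 0.173.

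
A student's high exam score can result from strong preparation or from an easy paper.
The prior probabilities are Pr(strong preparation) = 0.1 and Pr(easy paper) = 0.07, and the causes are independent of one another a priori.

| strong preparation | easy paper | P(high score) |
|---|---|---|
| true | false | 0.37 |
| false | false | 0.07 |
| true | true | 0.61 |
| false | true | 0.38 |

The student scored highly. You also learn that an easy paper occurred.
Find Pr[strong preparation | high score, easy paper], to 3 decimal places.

Pr[strong preparation | high score, easy paper] ≈ 0.151

P(high score | easy paper) = 0.38×0.9 + 0.61×0.1 = 0.342000 + 0.061000 = 0.403000
The strong preparation-present share is 0.61×0.1 = 0.061000.
Hence the posterior is 0.061000/0.403000 ≈ 0.151.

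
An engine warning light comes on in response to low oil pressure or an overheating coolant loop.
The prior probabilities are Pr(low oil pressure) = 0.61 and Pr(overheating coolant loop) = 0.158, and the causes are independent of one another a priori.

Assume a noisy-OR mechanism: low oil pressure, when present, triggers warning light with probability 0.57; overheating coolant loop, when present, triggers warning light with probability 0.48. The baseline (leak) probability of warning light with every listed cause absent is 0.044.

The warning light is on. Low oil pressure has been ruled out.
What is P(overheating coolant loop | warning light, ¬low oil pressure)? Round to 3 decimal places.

P(overheating coolant loop | warning light, ¬low oil pressure) ≈ 0.682

Under noisy-OR, P(warning light | causes) = 1 − (1−0.044)·∏(1−qᵢ) over the active causes.
P(warning light | ¬low oil pressure) = 0.044·0.842 + 0.50288·0.158 = 0.037048 + 0.079455 = 0.116503
The overheating coolant loop-present share is 0.50288·0.158 = 0.079455.
Hence the posterior is 0.079455/0.116503 ≈ 0.682.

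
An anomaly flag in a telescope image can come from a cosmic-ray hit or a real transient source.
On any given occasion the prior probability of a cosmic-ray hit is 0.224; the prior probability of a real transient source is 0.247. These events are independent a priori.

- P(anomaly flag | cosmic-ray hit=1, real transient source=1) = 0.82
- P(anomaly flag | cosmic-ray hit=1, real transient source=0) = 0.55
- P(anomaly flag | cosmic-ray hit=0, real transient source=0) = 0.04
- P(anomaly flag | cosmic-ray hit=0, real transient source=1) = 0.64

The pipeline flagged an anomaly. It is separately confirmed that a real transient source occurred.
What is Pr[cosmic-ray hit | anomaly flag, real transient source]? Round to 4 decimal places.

Enumerate both values of cosmic-ray hit and weight by the priors:
  P(anomaly flag | real transient source) = 0.64·0.776 + 0.82·0.224
        = 0.496640 + 0.183680 = 0.680320
Configurations with cosmic-ray hit contribute 0.183680, so
  P(cosmic-ray hit | anomaly flag, real transient source) = 0.183680 / 0.680320 ≈ 0.2700

Pr[cosmic-ray hit | anomaly flag, real transient source] ≈ 0.2700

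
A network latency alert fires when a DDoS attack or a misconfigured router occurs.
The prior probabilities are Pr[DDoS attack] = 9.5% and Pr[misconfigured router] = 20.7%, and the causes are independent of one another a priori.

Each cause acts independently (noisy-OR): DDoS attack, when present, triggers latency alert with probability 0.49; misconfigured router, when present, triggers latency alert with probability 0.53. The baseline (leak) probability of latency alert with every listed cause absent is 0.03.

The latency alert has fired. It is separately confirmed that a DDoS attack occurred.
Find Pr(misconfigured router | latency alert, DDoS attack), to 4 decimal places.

Pr(misconfigured router | latency alert, DDoS attack) ≈ 0.2839

Under noisy-OR, P(latency alert | causes) = 1 − (1−0.03)·∏(1−qᵢ) over the active causes.
Sum P(latency alert|·) weighted by the priors over both values of misconfigured router:
  P(latency alert | DDoS attack) = 0.5053·0.793 + 0.767491·0.207
        = 0.400703 + 0.158871 = 0.559574
The terms with misconfigured router present sum to 0.158871, so
  P(misconfigured router | latency alert, DDoS attack) = 0.158871 / 0.559574 ≈ 0.2839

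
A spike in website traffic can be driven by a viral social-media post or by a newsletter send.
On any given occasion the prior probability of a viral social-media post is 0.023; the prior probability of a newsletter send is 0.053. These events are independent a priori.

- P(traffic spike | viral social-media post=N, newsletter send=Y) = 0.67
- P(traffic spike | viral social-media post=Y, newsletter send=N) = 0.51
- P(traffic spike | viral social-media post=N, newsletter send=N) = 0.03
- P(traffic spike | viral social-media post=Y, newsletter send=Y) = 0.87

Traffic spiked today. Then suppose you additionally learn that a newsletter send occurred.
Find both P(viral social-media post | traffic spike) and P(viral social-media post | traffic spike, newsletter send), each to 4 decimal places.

P(viral social-media post | traffic spike) ≈ 0.1631; P(viral social-media post | traffic spike, newsletter send) ≈ 0.0297

By total probability over the 4 (viral social-media post, newsletter send) configurations:
  P(traffic spike) = 0.03×0.977×0.947 + 0.67×0.977×0.053 + 0.51×0.023×0.947 + 0.87×0.023×0.053
        = 0.027757 + 0.034693 + 0.011108 + 0.001061 = 0.074619
Keeping only the viral social-media post-present terms gives 0.012169, so
  P(viral social-media post | traffic spike) = 0.012169 / 0.074619 ≈ 0.1631

Now also conditioning on newsletter send=true:
By total probability over both values of viral social-media post:
  P(traffic spike | newsletter send) = 0.67×0.977 + 0.87×0.023
        = 0.654590 + 0.020010 = 0.674600
The terms with viral social-media post present sum to 0.020010, so
  P(viral social-media post | traffic spike, newsletter send) = 0.020010 / 0.674600 ≈ 0.0297
This is intercausal reasoning (explaining away): once newsletter send accounts for the traffic spike, viral social-media post becomes less likely.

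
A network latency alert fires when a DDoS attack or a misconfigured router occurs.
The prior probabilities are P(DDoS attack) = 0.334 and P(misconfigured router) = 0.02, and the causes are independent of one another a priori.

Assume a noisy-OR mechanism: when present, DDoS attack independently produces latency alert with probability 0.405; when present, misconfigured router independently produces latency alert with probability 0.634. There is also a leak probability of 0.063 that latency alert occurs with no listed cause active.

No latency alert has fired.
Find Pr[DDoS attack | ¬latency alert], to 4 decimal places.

Pr[DDoS attack | ¬latency alert] ≈ 0.2298

Under noisy-OR, P(latency alert | causes) = 1 − (1−0.063)·∏(1−qᵢ) over the active causes.
P(¬latency alert) = 0.937·0.666·0.98 + 0.342942·0.666·0.02 + 0.557515·0.334·0.98 + 0.20405·0.334·0.02 = 0.611561 + 0.004568 + 0.182486 + 0.001363 = 0.799978
Restricting to configurations with DDoS attack present: 0.182486 + 0.001363 = 0.183849.
So P(DDoS attack | ¬latency alert) = 0.183849/0.799978 ≈ 0.2298.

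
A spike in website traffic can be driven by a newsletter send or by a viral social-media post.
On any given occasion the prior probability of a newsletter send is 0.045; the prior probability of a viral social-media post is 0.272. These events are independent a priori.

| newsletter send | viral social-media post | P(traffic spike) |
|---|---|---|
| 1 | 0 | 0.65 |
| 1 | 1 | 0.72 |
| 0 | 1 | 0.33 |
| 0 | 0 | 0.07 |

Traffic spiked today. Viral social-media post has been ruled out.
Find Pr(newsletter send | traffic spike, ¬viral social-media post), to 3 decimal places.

Pr(newsletter send | traffic spike, ¬viral social-media post) ≈ 0.304

Sum P(traffic spike|·) weighted by the priors over both values of newsletter send:
  P(traffic spike | ¬viral social-media post) = 0.07·0.955 + 0.65·0.045
        = 0.066850 + 0.029250 = 0.096100
The terms with newsletter send present sum to 0.029250, so
  P(newsletter send | traffic spike, ¬viral social-media post) = 0.029250 / 0.096100 ≈ 0.304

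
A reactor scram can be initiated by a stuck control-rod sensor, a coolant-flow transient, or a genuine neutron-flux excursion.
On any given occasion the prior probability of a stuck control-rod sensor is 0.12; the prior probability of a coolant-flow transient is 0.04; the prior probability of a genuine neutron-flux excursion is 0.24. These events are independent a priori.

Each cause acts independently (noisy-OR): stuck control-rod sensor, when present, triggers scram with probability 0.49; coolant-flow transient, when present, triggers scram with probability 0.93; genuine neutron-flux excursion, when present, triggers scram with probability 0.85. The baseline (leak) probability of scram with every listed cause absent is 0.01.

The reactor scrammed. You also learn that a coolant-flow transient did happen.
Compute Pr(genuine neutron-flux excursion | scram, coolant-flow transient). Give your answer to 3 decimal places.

Under noisy-OR, P(scram | causes) = 1 − (1−0.01)·∏(1−qᵢ) over the active causes.
P(scram | coolant-flow transient) = 0.9307*0.88*0.76 + 0.989605*0.88*0.24 + 0.964657*0.12*0.76 + 0.994699*0.12*0.24 = 0.622452 + 0.209005 + 0.087977 + 0.028647 = 0.948081
Restricting to configurations with genuine neutron-flux excursion present: 0.209005 + 0.028647 = 0.237652.
So P(genuine neutron-flux excursion | scram, coolant-flow transient) = 0.237652/0.948081 ≈ 0.251.

Pr(genuine neutron-flux excursion | scram, coolant-flow transient) ≈ 0.251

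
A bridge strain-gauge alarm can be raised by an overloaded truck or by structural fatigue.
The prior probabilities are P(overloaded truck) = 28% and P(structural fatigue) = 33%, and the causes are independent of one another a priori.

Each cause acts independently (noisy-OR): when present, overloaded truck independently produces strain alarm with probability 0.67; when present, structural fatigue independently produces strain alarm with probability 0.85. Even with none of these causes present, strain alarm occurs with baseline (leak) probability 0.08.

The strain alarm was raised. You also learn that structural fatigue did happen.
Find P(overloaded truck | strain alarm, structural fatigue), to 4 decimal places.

P(overloaded truck | strain alarm, structural fatigue) ≈ 0.3010

Under noisy-OR, P(strain alarm | causes) = 1 − (1−0.08)·∏(1−qᵢ) over the active causes.
Enumerate both values of overloaded truck and weight by the priors:
  P(strain alarm | structural fatigue) = 0.862×0.72 + 0.95446×0.28
        = 0.620640 + 0.267249 = 0.887889
The terms with overloaded truck present sum to 0.267249, so
  P(overloaded truck | strain alarm, structural fatigue) = 0.267249 / 0.887889 ≈ 0.3010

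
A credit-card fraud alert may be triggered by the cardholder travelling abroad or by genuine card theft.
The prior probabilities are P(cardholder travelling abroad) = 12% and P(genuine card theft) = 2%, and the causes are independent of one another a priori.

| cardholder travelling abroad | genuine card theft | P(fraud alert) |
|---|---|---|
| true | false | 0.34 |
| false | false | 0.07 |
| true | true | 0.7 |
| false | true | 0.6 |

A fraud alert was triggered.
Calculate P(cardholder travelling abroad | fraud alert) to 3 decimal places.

P(cardholder travelling abroad | fraud alert) ≈ 0.370

For the numerator, keep only cardholder travelling abroad=true terms: 0.039984 + 0.001680 = 0.041664
Denominator P(fraud alert): 0.07·0.88·0.98 + 0.6·0.88·0.02 + 0.34·0.12·0.98 + 0.7·0.12·0.02 = 0.112592
Posterior = 0.041664 / 0.112592 ≈ 0.370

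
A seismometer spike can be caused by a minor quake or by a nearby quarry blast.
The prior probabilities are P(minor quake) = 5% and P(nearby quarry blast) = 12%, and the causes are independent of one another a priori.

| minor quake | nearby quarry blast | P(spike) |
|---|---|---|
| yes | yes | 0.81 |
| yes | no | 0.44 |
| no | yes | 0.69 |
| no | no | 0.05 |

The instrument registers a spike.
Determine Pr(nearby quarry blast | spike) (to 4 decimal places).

Pr(nearby quarry blast | spike) ≈ 0.5773

Weight on nearby quarry blast=true, given the evidence: 0.078660 + 0.004860 = 0.083520
The normalizing constant is 0.05*0.95*0.88 + 0.69*0.95*0.12 + 0.44*0.05*0.88 + 0.81*0.05*0.12 = 0.144680
P(nearby quarry blast | spike) = 0.083520/0.144680 ≈ 0.5773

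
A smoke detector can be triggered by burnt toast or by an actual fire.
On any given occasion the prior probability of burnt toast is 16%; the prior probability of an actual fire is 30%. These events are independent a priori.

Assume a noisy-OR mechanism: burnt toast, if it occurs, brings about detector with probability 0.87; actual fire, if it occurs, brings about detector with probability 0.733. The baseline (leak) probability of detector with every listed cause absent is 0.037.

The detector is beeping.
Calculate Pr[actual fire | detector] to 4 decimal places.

Pr[actual fire | detector] ≈ 0.6611

Under noisy-OR, P(detector | causes) = 1 − (1−0.037)·∏(1−qᵢ) over the active causes.
Enumerate the 4 (burnt toast, actual fire) configurations and weight by the priors:
  P(detector) = 0.037*0.84*0.7 + 0.742879*0.84*0.3 + 0.87481*0.16*0.7 + 0.966574*0.16*0.3
        = 0.021756 + 0.187206 + 0.097979 + 0.046396 = 0.353337
Configurations with actual fire contribute 0.233602, so
  P(actual fire | detector) = 0.233602 / 0.353337 ≈ 0.6611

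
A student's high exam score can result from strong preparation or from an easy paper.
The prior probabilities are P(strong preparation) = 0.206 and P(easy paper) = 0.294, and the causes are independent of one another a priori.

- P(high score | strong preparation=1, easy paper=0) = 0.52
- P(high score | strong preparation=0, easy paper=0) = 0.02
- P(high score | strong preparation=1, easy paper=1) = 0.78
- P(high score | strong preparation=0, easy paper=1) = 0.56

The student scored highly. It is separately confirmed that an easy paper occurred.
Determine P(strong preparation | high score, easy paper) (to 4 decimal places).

Sum P(high score|·) weighted by the priors over both values of strong preparation:
  P(high score | easy paper) = 0.56·0.794 + 0.78·0.206
        = 0.444640 + 0.160680 = 0.605320
Configurations with strong preparation contribute 0.160680, so
  P(strong preparation | high score, easy paper) = 0.160680 / 0.605320 ≈ 0.2654

P(strong preparation | high score, easy paper) ≈ 0.2654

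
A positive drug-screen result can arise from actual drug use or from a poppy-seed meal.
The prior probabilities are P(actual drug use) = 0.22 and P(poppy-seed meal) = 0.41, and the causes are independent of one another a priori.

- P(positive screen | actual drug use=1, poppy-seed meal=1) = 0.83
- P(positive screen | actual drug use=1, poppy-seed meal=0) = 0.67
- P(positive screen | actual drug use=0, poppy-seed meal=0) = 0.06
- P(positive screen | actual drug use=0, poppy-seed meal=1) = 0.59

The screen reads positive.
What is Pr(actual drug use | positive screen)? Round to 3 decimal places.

Pr(actual drug use | positive screen) ≈ 0.428

For the numerator, keep only actual drug use=true terms: 0.086966 + 0.074866 = 0.161832
Normalizer over all consistent configurations: 0.06*0.78*0.59 + 0.59*0.78*0.41 + 0.67*0.22*0.59 + 0.83*0.22*0.41 = 0.378126
P(actual drug use | positive screen) = 0.161832/0.378126 ≈ 0.428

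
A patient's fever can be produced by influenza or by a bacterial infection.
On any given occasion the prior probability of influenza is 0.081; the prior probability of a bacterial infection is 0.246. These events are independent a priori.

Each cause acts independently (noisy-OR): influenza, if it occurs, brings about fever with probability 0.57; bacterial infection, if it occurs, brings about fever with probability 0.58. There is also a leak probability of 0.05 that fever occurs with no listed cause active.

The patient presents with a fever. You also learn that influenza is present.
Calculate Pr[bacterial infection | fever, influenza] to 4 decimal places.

Under noisy-OR, P(fever | causes) = 1 − (1−0.05)·∏(1−qᵢ) over the active causes.
Enumerate both values of bacterial infection and weight by the priors:
  P(fever | influenza) = 0.5915×0.754 + 0.82843×0.246
        = 0.445991 + 0.203794 = 0.649785
Keeping only the bacterial infection-present terms gives 0.203794, so
  P(bacterial infection | fever, influenza) = 0.203794 / 0.649785 ≈ 0.3136

Pr[bacterial infection | fever, influenza] ≈ 0.3136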